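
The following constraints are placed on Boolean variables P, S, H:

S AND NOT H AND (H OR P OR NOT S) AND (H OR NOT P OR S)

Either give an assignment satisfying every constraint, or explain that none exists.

P = True; S = True; H = False

Unit clause (S) forces S = True.
Unit clause (NOT H) forces H = False.
In (H OR P OR NOT S) only P is left, so P = True.
All clauses satisfied.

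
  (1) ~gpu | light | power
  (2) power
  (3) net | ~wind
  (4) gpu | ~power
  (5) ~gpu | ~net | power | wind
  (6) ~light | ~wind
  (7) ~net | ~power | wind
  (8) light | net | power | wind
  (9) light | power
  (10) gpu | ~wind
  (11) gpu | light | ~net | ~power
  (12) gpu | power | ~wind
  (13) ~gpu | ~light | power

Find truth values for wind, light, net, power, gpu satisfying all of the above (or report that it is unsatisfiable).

wind = True; light = False; net = True; power = True; gpu = True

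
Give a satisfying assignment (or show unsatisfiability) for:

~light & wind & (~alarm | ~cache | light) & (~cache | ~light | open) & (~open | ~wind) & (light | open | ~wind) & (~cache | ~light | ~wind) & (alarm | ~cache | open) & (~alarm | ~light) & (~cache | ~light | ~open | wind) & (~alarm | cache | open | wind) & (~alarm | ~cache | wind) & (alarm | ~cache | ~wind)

The formula is unsatisfiable.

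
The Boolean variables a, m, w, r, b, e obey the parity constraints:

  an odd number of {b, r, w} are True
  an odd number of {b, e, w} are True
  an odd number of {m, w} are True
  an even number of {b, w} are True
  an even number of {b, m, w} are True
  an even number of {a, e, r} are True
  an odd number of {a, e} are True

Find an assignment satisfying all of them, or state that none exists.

a: False; m: False; w: True; r: True; b: True; e: True

{b, r, w}: 3 true → odd ✓
{b, e, w}: 3 true → odd ✓
{m, w}: 1 true → odd ✓
{b, w}: 2 true → even ✓
{b, m, w}: 2 true → even ✓
{a, e, r}: 2 true → even ✓
{a, e}: 1 true → odd ✓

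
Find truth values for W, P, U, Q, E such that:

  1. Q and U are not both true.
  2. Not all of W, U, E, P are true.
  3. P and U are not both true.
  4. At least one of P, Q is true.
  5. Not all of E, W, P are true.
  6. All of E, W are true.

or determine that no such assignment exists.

W = True, P = False, U = False, Q = True, E = True

  (1) Q=T, U=F — not both ✓
  (2) {W, U, E, P}: 2/4 true — not all ✓
  (3) P=F, U=F — not both ✓
  (4) {P, Q}: 1 true — at least one ✓
  (5) {E, W, P}: 2/3 true — not all ✓
  (6) {E, W}: all 2 true ✓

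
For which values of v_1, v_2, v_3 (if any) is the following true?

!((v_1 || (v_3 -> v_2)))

v_1 = False, v_2 = False, v_3 = True

  !((v_1 || (v_3 -> v_2))) = True
    v_1 || (v_3 -> v_2) = False
      v_3 -> v_2 = False
The formula evaluates to True.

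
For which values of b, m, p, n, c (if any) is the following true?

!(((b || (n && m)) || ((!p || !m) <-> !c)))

b = False, m = False, p = True, n = False, c = True

  !(((b || (n && m)) || ((!p || !m) <-> !c))) = True
    (b || (n && m)) || ((!p || !m) <-> !c) = False
      b || (n && m) = False
        n && m = False
      (!p || !m) <-> !c = False
        !p || !m = True
          !p = False
          !m = True
        !c = False
The formula evaluates to True.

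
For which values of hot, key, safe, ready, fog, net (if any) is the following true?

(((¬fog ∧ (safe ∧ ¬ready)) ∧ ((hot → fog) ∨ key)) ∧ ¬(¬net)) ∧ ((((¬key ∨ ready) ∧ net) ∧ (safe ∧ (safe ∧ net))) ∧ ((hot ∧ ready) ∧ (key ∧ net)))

The formula is unsatisfiable.

Case ready = True: the conjunct ¬ready is False.
Case ready = False: the conjunct ready is False.
Both cases fail — unsatisfiable.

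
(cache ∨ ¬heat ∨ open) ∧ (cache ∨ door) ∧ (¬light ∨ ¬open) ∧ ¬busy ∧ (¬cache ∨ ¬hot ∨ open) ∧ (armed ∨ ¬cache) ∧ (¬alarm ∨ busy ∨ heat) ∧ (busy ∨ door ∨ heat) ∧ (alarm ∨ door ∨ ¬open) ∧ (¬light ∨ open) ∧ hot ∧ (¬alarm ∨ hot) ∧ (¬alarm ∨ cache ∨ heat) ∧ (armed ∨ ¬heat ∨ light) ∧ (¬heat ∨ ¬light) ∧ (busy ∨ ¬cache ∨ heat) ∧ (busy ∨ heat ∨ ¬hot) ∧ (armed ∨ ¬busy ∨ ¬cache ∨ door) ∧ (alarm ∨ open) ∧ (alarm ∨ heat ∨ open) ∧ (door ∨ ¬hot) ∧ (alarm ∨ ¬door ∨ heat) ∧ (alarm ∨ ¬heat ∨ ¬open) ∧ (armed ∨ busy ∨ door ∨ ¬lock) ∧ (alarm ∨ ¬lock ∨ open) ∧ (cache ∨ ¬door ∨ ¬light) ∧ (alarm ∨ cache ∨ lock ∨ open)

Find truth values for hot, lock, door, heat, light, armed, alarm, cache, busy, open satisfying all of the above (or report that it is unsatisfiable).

Unit clause (¬busy) forces busy = False.
Unit clause (hot) forces hot = True.
In (busy ∨ heat ∨ ¬hot) only heat is left, so heat = True.
In (door ∨ ¬hot) only door is left, so door = True.
In (¬heat ∨ ¬light) only ¬light is left, so light = False.
In (armed ∨ ¬heat ∨ light) only armed is left, so armed = True.
Set lock = True.
Try alarm = False:
  (alarm ∨ open) forces open = True.
  clause (alarm ∨ ¬heat ∨ ¬open) is falsified — backtrack.
So alarm = True.
Set cache = True.
  then (¬cache ∨ ¬hot ∨ open) forces open = True.
All clauses satisfied.

hot = True, lock = True, door = True, heat = True, light = False, armed = True, alarm = True, cache = True, busy = False, open = True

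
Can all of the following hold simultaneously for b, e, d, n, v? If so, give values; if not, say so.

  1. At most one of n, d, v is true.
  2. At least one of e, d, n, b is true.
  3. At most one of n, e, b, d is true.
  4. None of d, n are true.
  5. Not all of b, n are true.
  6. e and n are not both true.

b: False, e: True, d: False, n: False, v: True

  (1) {n, d, v}: 1 true — at most one ✓
  (2) {e, d, n, b}: 1 true — at least one ✓
  (3) {n, e, b, d}: 1 true — at most one ✓
  (4) {d, n}: 0 true — none ✓
  (5) {b, n}: 0/2 true — not all ✓
  (6) e=T, n=F — not both ✓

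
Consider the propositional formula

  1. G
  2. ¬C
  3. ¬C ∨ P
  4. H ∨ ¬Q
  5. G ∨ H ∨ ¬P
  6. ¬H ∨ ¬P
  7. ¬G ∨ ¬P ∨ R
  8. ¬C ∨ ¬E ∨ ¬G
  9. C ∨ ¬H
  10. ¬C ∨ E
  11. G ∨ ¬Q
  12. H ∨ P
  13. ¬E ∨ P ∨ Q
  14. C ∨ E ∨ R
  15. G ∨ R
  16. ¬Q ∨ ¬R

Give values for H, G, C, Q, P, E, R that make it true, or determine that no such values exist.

H = False; G = True; C = False; Q = False; P = True; E = True; R = True

Unit clause (G) forces G = True.
Unit clause (¬C) forces C = False.
In (C ∨ ¬H) only ¬H is left, so H = False.
In (H ∨ P) only P is left, so P = True.
In (H ∨ ¬Q) only ¬Q is left, so Q = False.
In (¬G ∨ ¬P ∨ R) only R is left, so R = True.
Set E = True.
All clauses satisfied.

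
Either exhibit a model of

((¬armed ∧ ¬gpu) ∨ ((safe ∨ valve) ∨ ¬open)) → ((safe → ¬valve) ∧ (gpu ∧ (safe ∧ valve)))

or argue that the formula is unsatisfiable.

gpu: True; open: True; valve: False; armed: True; safe: False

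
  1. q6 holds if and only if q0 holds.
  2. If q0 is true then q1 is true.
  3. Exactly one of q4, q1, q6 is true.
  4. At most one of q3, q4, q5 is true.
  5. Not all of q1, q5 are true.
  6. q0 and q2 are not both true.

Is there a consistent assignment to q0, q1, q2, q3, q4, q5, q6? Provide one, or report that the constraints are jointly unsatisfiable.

q0 = False, q1 = False, q2 = False, q3 = False, q4 = True, q5 = False, q6 = False

  (1) q6=F, q0=F — same ✓
  (2) q0=F ⇒ q1: vacuous ✓
  (3) {q4, q1, q6}: 1 true — exactly one ✓
  (4) {q3, q4, q5}: 1 true — at most one ✓
  (5) {q1, q5}: 0/2 true — not all ✓
  (6) q0=F, q2=F — not both ✓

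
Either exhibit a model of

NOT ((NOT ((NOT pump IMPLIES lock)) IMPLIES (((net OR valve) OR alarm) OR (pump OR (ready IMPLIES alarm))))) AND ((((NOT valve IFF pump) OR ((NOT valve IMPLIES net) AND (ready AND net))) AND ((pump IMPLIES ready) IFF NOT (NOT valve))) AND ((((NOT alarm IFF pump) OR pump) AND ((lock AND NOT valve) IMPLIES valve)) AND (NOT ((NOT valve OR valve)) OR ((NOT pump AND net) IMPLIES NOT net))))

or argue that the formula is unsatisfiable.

The formula is unsatisfiable.

Case net = True: the conjunct NOT ((NOT ((NOT pump IMPLIES lock)) IMPLIES (((net OR valve) OR alarm) OR (pump OR (ready IMPLIES alarm))))) becomes NOT ((NOT ((NOT pump IMPLIES lock)) IMPLIES True)) = False.
Case net = False: the formula simplifies to NOT ((NOT ((NOT pump IMPLIES lock)) IMPLIES ((valve OR alarm) OR (pump OR (ready IMPLIES alarm))))) AND (((NOT valve IFF pump) AND ((pump IMPLIES ready) IFF NOT (NOT valve))) AND (((NOT alarm IFF pump) OR pump) AND ((lock AND NOT valve) IMPLIES valve))).
  pump = True: the conjunct NOT ((NOT ((NOT pump IMPLIES lock)) IMPLIES ((valve OR alarm) OR (pump OR (ready IMPLIES alarm))))) becomes NOT ((False IMPLIES True)) = False.
  pump = False: simplifies to NOT ((NOT lock IMPLIES ((valve OR alarm) OR (ready IMPLIES alarm)))) AND ((valve AND NOT (NOT valve)) AND (alarm AND ((lock AND NOT valve) IMPLIES valve))).
    alarm = True: the conjunct NOT ((NOT lock IMPLIES ((valve OR alarm) OR (ready IMPLIES alarm)))) becomes NOT ((NOT lock IMPLIES True)) = False.
    alarm = False: the conjunct alarm is False.
Both cases fail — unsatisfiable.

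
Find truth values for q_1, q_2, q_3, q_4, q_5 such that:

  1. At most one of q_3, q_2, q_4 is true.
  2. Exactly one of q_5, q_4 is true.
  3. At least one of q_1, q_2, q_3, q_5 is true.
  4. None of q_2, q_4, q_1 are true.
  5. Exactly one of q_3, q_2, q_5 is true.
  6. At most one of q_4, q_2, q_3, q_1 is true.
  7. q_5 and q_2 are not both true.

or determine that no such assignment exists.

q_1 = False; q_2 = False; q_3 = False; q_4 = False; q_5 = True

  (1) {q_3, q_2, q_4}: 0 true — at most one ✓
  (2) {q_5, q_4}: 1 true — exactly one ✓
  (3) {q_1, q_2, q_3, q_5}: 1 true — at least one ✓
  (4) {q_2, q_4, q_1}: 0 true — none ✓
  (5) {q_3, q_2, q_5}: 1 true — exactly one ✓
  (6) {q_4, q_2, q_3, q_1}: 0 true — at most one ✓
  (7) q_5=T, q_2=F — not both ✓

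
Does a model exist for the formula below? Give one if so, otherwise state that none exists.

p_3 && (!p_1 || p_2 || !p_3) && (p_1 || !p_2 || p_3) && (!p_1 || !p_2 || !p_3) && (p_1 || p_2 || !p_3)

p_1 = False, p_2 = True, p_3 = True

Unit clause (p_3) forces p_3 = True.
Try p_1 = True:
  (!p_1 || p_2 || !p_3) forces p_2 = True.
  clause (!p_1 || !p_2 || !p_3) is falsified — backtrack.
So p_1 = False.
  then (p_1 || p_2 || !p_3) forces p_2 = True.
Check each clause:
  (p_3): p_3 holds.
  (!p_1 || p_2 || !p_3): !p_1 holds.
  (p_1 || !p_2 || p_3): p_3 holds.
  (!p_1 || !p_2 || !p_3): !p_1 holds.
  (p_1 || p_2 || !p_3): p_2 holds.
All clauses satisfied.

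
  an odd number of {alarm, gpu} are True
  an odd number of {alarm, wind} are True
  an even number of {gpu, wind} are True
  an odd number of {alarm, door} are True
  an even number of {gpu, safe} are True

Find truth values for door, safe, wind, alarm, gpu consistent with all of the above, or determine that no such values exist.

door = True, safe = True, wind = True, alarm = False, gpu = True

{alarm, gpu}: 1 true → odd ✓
{alarm, wind}: 1 true → odd ✓
{gpu, wind}: 2 true → even ✓
{alarm, door}: 1 true → odd ✓
{gpu, safe}: 2 true → even ✓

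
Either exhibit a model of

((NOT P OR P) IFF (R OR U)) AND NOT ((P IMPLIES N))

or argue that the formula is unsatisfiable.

N = False, R = True, P = True, U = False

  (NOT P OR P) IFF (R OR U) = True
    NOT P OR P = True
      NOT P = False
    R OR U = True
  NOT ((P IMPLIES N)) = True
    P IMPLIES N = False
Both conjuncts True, so the formula holds.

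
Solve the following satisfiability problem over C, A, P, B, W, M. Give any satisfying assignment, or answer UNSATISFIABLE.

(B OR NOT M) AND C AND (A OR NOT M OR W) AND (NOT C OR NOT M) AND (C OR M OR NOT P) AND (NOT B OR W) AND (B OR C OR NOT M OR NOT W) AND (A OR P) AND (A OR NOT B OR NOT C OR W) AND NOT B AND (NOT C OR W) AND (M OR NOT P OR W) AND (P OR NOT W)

C = True, A = True, P = True, B = False, W = True, M = False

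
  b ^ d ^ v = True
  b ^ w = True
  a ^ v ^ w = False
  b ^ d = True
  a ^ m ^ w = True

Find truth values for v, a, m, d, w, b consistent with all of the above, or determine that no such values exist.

v=F; a=T; m=T; d=T; w=T; b=F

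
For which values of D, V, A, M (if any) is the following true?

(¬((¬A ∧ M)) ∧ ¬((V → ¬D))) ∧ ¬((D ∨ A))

Unsatisfiable — no assignment works.

Case D = True: the conjunct ¬((D ∨ A)) becomes ¬((True ∨ A)) = False.
Case D = False: the conjunct ¬((V → ¬D)) becomes ¬((V → True)) = False.
Both cases fail — unsatisfiable.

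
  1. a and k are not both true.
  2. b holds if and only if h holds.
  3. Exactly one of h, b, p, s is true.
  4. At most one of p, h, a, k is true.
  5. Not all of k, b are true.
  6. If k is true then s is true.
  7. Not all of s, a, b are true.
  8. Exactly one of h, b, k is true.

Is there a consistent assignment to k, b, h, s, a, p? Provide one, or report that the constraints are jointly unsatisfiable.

k = True; b = False; h = False; s = True; a = False; p = False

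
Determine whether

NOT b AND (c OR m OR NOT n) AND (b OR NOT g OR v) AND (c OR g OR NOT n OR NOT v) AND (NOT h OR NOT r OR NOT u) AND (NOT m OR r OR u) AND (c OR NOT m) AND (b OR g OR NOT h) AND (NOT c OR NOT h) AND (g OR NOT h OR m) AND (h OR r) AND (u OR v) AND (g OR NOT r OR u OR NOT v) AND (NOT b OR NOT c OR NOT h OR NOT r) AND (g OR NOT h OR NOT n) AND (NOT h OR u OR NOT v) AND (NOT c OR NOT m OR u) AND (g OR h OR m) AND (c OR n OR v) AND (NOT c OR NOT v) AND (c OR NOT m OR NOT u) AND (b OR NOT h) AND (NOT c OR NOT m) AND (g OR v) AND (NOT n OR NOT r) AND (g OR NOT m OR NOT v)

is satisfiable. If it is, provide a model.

g = True, c = False, h = False, u = False, m = False, r = True, b = False, v = True, n = False

Unit clause (NOT b) forces b = False.
In (b OR NOT h) only NOT h is left, so h = False.
In (h OR r) only r is left, so r = True.
In (NOT n OR NOT r) only NOT n is left, so n = False.
Try g = False:
  (g OR h OR m) forces m = True.
  (c OR NOT m) forces c = True.
  clause (NOT c OR NOT m) is falsified — backtrack.
So g = True.
  then (b OR NOT g OR v) forces v = True.
  then (NOT c OR NOT v) forces c = False.
  then (c OR NOT m) forces m = False.
Set u = False.
All clauses satisfied.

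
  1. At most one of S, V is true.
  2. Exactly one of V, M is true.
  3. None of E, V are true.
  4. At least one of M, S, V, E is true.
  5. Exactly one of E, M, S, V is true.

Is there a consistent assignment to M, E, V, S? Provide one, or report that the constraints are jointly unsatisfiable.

M = True, E = False, V = False, S = False

  (1) {S, V}: 0 true — at most one ✓
  (2) {V, M}: 1 true — exactly one ✓
  (3) {E, V}: 0 true — none ✓
  (4) {M, S, V, E}: 1 true — at least one ✓
  (5) {E, M, S, V}: 1 true — exactly one ✓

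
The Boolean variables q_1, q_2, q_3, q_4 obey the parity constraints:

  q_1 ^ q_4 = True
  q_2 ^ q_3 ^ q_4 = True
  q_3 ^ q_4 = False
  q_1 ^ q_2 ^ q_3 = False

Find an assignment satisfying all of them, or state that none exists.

q_1: True, q_2: True, q_3: False, q_4: False

q_1 ^ q_4 = T ^ F = True ✓
q_2 ^ q_3 ^ q_4 = T ^ F ^ F = True ✓
q_3 ^ q_4 = F ^ F = False ✓
q_1 ^ q_2 ^ q_3 = T ^ T ^ F = False ✓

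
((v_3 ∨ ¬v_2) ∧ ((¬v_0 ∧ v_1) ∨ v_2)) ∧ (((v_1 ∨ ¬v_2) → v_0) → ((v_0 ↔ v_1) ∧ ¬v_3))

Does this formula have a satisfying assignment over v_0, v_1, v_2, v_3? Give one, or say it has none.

v_0=F, v_1=T, v_2=T, v_3=T

  (v_3 ∨ ¬v_2) ∧ ((¬v_0 ∧ v_1) ∨ v_2) = True
    v_3 ∨ ¬v_2 = True
      ¬v_2 = False
    (¬v_0 ∧ v_1) ∨ v_2 = True
      ¬v_0 ∧ v_1 = True
        ¬v_0 = True
  ((v_1 ∨ ¬v_2) → v_0) → ((v_0 ↔ v_1) ∧ ¬v_3) = True
    (v_1 ∨ ¬v_2) → v_0 = False
      v_1 ∨ ¬v_2 = True
        ¬v_2 = False
    (v_0 ↔ v_1) ∧ ¬v_3 = False
      v_0 ↔ v_1 = False
      ¬v_3 = False
Both conjuncts True, so the formula holds.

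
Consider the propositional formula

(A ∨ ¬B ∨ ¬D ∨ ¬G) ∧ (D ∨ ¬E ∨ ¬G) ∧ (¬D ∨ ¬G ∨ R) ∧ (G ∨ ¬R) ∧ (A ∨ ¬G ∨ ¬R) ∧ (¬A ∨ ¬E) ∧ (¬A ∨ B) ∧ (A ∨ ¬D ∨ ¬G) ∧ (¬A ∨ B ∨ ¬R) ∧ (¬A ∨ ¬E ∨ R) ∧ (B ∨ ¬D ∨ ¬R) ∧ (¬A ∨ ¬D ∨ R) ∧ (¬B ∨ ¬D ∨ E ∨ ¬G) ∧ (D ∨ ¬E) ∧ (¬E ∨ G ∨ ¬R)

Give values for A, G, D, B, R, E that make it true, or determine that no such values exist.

A = False, G = False, D = True, B = True, R = False, E = True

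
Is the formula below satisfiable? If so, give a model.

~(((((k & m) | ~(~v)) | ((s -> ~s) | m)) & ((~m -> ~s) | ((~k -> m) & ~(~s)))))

k=F; m=F; s=T; v=T

  ~(((((k & m) | ~(~v)) | ((s -> ~s) | m)) & ((~m -> ~s) | ((~k -> m) & ~(~s))))) = True
    (((k & m) | ~(~v)) | ((s -> ~s) | m)) & ((~m -> ~s) | ((~k -> m) & ~(~s))) = False
      ((k & m) | ~(~v)) | ((s -> ~s) | m) = True
        (k & m) | ~(~v) = True
          k & m = False
          ~(~v) = True
            ~v = False
        (s -> ~s) | m = False
          s -> ~s = False
            ~s = False
      (~m -> ~s) | ((~k -> m) & ~(~s)) = False
        ~m -> ~s = False
          ~m = True
          ~s = False
        (~k -> m) & ~(~s) = False
          ~k -> m = False
            ~k = True
          ~(~s) = True
            ~s = False
The formula evaluates to True.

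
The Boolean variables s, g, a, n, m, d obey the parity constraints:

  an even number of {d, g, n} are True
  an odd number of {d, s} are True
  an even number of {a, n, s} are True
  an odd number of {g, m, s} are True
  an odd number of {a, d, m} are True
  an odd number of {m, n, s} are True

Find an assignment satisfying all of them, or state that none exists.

s = True; g = False; a = True; n = False; m = False; d = False

{d, g, n}: 0 true → even ✓
{d, s}: 1 true → odd ✓
{a, n, s}: 2 true → even ✓
{g, m, s}: 1 true → odd ✓
{a, d, m}: 1 true → odd ✓
{m, n, s}: 1 true → odd ✓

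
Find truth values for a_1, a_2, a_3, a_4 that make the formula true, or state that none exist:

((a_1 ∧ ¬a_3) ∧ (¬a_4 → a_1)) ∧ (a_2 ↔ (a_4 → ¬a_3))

a_1: True, a_2: True, a_3: False, a_4: True

  (a_1 ∧ ¬a_3) ∧ (¬a_4 → a_1) = True
    a_1 ∧ ¬a_3 = True
      ¬a_3 = True
    ¬a_4 → a_1 = True
      ¬a_4 = False
  a_2 ↔ (a_4 → ¬a_3) = True
    a_4 → ¬a_3 = True
      ¬a_3 = True
Both conjuncts True, so the formula holds.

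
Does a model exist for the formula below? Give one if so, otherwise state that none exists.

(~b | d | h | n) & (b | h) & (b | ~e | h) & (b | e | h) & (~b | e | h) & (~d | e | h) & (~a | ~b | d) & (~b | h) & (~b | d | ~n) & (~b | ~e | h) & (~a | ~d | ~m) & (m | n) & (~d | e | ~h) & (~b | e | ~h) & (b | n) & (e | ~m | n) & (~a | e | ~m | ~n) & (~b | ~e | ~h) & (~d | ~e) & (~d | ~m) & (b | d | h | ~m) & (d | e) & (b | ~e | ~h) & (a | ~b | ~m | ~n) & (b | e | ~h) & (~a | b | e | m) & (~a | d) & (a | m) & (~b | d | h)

Case b = True:
  (~b | h) forces h = True.
  (~b | e | ~h) forces e = True.
  Clause (~b | ~e | ~h) is falsified — contradiction.
Case b = False:
  (b | h) forces h = True.
  (b | n) forces n = True.
  (b | ~e | ~h) forces e = False.
  Clause (b | e | ~h) is falsified — contradiction.
Both cases fail, so the formula is unsatisfiable.

UNSATISFIABLE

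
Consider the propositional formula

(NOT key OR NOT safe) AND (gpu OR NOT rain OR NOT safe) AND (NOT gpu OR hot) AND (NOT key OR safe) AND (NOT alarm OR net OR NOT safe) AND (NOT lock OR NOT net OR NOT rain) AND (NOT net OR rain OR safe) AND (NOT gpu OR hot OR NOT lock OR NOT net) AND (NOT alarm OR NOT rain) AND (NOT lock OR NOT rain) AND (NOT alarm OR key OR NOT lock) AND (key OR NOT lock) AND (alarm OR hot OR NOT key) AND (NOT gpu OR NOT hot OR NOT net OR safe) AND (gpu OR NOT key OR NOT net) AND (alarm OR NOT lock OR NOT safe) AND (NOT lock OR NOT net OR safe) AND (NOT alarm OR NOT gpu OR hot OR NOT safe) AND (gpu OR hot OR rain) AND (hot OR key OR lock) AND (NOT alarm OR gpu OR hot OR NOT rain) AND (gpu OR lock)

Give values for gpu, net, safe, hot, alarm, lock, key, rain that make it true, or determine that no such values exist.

gpu = True, net = True, safe = True, hot = True, alarm = True, lock = False, key = False, rain = False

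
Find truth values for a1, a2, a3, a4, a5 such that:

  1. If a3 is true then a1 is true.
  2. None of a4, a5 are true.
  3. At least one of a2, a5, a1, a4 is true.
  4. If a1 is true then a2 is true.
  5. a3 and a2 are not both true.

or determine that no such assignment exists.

a1=T; a2=T; a3=F; a4=F; a5=F

  (1) a3=F ⇒ a1: vacuous ✓
  (2) {a4, a5}: 0 true — none ✓
  (3) {a2, a5, a1, a4}: 2 true — at least one ✓
  (4) a1=T ⇒ a2: T ✓
  (5) a3=F, a2=T — not both ✓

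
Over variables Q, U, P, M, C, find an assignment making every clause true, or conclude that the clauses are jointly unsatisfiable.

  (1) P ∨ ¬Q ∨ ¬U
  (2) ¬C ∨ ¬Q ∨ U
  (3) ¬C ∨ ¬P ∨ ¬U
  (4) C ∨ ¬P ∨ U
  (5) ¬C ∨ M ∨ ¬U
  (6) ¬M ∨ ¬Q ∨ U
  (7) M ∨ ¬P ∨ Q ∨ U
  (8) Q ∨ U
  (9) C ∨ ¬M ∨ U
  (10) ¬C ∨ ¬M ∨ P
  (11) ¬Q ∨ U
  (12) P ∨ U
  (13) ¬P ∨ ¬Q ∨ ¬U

Try Q = True:
  (¬Q ∨ U) forces U = True.
  (P ∨ ¬Q ∨ ¬U) forces P = True.
  clause (¬P ∨ ¬Q ∨ ¬U) is falsified — backtrack.
So Q = False.
  then (Q ∨ U) forces U = True.
Set P = False.
Set M = True.
  then (¬C ∨ ¬M ∨ P) forces C = False.
All clauses satisfied.

Q: False, U: True, P: False, M: True, C: False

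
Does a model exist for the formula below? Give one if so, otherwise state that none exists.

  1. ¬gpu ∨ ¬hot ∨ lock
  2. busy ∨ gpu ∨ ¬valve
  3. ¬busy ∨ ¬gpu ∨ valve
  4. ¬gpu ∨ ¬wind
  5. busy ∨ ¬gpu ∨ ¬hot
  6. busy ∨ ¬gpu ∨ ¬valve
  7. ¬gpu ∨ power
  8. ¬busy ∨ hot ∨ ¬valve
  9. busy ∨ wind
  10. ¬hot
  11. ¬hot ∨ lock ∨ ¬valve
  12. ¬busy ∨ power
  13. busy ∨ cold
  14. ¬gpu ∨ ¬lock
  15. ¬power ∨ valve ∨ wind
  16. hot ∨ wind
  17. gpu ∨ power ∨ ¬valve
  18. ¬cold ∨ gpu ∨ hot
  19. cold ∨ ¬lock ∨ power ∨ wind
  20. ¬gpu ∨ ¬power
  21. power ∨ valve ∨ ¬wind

Unit clause (¬hot) forces hot = False.
In (hot ∨ wind) only wind is left, so wind = True.
In (¬gpu ∨ ¬wind) only ¬gpu is left, so gpu = False.
In (¬cold ∨ gpu ∨ hot) only ¬cold is left, so cold = False.
In (busy ∨ cold) only busy is left, so busy = True.
In (¬busy ∨ hot ∨ ¬valve) only ¬valve is left, so valve = False.
In (¬busy ∨ power) only power is left, so power = True.
Set lock = True.
All clauses satisfied.

wind = True; hot = False; cold = False; busy = True; lock = True; valve = False; gpu = False; power = True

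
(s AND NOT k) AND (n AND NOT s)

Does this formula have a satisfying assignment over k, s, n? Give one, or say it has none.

Case s = True: the conjunct NOT s is False.
Case s = False: the conjunct s is False.
Both cases fail — unsatisfiable.

The formula is unsatisfiable.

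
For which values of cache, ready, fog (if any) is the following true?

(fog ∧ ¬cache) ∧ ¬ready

cache=F; ready=F; fog=T

  fog ∧ ¬cache = True
    ¬cache = True
  ¬ready = True
Both conjuncts True, so the formula holds.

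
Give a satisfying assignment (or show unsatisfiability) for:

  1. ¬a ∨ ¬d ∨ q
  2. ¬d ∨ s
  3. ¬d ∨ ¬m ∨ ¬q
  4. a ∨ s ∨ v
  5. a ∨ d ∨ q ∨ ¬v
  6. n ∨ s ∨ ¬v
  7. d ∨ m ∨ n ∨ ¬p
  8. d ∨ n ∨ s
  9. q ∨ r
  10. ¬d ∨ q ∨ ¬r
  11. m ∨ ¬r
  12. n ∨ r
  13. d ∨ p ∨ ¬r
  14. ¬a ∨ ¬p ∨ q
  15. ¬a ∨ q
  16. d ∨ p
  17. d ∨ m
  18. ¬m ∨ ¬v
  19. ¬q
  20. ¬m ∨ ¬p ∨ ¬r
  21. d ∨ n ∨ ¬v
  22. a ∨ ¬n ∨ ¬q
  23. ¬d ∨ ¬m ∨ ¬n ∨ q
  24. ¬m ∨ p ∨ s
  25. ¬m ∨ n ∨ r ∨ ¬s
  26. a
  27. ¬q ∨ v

UNSATISFIABLE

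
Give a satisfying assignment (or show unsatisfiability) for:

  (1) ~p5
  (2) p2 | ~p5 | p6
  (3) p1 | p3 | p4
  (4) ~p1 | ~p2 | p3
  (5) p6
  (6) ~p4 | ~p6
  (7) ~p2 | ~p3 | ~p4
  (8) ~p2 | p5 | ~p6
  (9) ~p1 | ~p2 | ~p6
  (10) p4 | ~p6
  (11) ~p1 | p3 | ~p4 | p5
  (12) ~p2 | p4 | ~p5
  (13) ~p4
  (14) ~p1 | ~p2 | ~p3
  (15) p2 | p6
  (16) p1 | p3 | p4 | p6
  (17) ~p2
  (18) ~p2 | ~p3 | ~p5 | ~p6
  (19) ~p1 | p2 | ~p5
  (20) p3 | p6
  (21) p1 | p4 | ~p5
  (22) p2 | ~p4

Unsatisfiable

Case p4 = True:
  Clause (~p4) is falsified — contradiction.
Case p4 = False:
  (~p5) forces p5 = False.
  (p6) forces p6 = True.
  Clause (p4 | ~p6) is falsified — contradiction.
Both cases fail, so the formula is unsatisfiable.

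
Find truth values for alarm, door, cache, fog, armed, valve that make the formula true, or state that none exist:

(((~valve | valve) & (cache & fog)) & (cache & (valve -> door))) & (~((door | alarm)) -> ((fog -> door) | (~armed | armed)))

alarm = False, door = False, cache = True, fog = True, armed = True, valve = False

  ((~valve | valve) & (cache & fog)) & (cache & (valve -> door)) = True
    (~valve | valve) & (cache & fog) = True
      ~valve | valve = True
        ~valve = True
      cache & fog = True
    cache & (valve -> door) = True
      valve -> door = True
  ~((door | alarm)) -> ((fog -> door) | (~armed | armed)) = True
    ~((door | alarm)) = True
      door | alarm = False
    (fog -> door) | (~armed | armed) = True
      fog -> door = False
      ~armed | armed = True
        ~armed = False
Both conjuncts True, so the formula holds.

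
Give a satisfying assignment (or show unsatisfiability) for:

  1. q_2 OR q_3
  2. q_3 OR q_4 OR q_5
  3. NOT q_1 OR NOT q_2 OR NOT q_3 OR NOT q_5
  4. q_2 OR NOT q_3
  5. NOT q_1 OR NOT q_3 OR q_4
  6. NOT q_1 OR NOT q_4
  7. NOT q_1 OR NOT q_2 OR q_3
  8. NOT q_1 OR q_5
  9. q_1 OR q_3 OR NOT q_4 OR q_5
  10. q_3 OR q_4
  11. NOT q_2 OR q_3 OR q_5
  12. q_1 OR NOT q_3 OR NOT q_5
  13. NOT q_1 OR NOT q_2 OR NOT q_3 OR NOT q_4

q_1 = False, q_2 = True, q_3 = True, q_4 = True, q_5 = False

Try q_1 = True:
  (NOT q_1 OR NOT q_4) forces q_4 = False.
  (NOT q_1 OR NOT q_3 OR q_4) forces q_3 = False.
  clause (q_3 OR q_4) is falsified — backtrack.
So q_1 = False.
Set q_2 = True.
Set q_3 = True.
  then (q_1 OR NOT q_3 OR NOT q_5) forces q_5 = False.
Set q_4 = True.
All clauses satisfied.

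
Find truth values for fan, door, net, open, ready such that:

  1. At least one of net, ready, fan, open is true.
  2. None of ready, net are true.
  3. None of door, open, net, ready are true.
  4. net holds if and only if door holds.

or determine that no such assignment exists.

fan = True, door = False, net = False, open = False, ready = False

  (1) {net, ready, fan, open}: 1 true — at least one ✓
  (2) {ready, net}: 0 true — none ✓
  (3) {door, open, net, ready}: 0 true — none ✓
  (4) net=F, door=F — same ✓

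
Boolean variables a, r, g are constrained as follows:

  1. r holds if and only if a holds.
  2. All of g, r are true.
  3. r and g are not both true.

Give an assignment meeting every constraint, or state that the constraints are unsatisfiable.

Unsatisfiable

Case g = True:
  (2) forces r = True.
  Constraint (3) is violated (r=T, g=T) — contradiction.
Case g = False:
  Constraint (2) is violated (g=F) — contradiction.
Both cases fail — unsatisfiable.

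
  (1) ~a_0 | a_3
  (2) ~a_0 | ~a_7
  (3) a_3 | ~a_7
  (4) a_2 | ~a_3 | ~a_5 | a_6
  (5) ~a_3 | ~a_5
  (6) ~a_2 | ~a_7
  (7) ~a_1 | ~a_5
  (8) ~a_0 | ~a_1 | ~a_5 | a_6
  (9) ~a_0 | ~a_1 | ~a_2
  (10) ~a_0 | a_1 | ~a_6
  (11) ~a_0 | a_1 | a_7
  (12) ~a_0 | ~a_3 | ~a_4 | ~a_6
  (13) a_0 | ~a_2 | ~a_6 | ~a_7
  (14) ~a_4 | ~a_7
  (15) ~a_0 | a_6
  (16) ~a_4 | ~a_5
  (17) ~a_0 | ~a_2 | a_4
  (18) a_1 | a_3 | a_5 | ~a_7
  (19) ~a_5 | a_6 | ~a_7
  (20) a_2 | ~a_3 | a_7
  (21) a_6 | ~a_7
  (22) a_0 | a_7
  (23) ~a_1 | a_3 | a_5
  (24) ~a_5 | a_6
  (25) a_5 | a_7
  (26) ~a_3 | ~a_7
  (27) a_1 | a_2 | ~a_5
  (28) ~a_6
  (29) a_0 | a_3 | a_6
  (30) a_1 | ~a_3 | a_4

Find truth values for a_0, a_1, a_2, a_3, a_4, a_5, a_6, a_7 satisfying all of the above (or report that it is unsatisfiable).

Case a_6 = True:
  Clause (~a_6) is falsified — contradiction.
Case a_6 = False:
  (~a_0 | a_6) forces a_0 = False.
  (a_6 | ~a_7) forces a_7 = False.
  Clause (a_0 | a_7) is falsified — contradiction.
Both cases fail, so the formula is unsatisfiable.

Unsatisfiable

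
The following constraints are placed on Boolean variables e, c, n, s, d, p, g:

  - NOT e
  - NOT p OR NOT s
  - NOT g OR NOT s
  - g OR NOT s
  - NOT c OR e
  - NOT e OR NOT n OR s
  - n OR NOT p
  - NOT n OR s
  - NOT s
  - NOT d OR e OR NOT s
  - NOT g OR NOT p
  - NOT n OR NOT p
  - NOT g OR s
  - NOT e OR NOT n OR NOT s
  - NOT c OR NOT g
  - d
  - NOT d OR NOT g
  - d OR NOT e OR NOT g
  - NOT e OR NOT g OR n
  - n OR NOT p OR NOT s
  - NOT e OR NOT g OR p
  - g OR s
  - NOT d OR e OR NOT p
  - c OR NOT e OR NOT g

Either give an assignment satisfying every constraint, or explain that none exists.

Case g = True:
  (NOT e) forces e = False.
  (NOT g OR NOT s) forces s = False.
  Clause (NOT g OR s) is falsified — contradiction.
Case g = False:
  (NOT e) forces e = False.
  (g OR NOT s) forces s = False.
  Clause (g OR s) is falsified — contradiction.
Both cases fail, so the formula is unsatisfiable.

Unsatisfiable — no assignment works.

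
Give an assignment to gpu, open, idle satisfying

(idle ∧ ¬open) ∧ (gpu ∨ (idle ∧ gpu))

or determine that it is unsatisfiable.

gpu = True; open = False; idle = True

  idle ∧ ¬open = True
    ¬open = True
  gpu ∨ (idle ∧ gpu) = True
    idle ∧ gpu = True
Both conjuncts True, so the formula holds.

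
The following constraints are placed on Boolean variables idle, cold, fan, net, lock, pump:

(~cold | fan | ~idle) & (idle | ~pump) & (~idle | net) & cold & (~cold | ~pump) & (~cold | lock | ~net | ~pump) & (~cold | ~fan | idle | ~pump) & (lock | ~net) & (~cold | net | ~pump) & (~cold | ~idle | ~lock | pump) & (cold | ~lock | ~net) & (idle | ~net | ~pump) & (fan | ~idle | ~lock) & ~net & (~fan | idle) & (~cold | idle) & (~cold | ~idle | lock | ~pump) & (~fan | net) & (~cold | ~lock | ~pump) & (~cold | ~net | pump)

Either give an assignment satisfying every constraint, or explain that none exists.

No satisfying assignment exists.

Case idle = True:
  (~idle | net) forces net = True.
  Clause (~net) is falsified — contradiction.
Case idle = False:
  (idle | ~pump) forces pump = False.
  (cold) forces cold = True.
  Clause (~cold | idle) is falsified — contradiction.
Both cases fail, so the formula is unsatisfiable.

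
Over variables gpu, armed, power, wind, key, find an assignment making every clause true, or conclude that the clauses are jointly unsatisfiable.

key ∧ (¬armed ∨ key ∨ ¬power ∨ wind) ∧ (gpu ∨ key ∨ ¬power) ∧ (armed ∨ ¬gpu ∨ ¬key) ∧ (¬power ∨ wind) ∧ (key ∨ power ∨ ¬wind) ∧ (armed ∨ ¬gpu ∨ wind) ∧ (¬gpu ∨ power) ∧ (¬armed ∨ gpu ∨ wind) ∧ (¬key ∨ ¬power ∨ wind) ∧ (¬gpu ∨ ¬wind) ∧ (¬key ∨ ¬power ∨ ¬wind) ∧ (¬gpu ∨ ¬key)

gpu = False; armed = True; power = False; wind = True; key = True

Unit clause (key) forces key = True.
In (¬gpu ∨ ¬key) only ¬gpu is left, so gpu = False.
Set armed = True.
  then (¬armed ∨ gpu ∨ wind) forces wind = True.
  then (¬key ∨ ¬power ∨ ¬wind) forces power = False.
All clauses satisfied.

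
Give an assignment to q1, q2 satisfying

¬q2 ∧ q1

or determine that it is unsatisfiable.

q1 = True, q2 = False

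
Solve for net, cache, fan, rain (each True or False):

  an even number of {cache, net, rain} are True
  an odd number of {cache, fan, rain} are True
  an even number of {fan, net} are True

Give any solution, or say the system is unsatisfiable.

Unsatisfiable

Adding constraints 1, 2, 3 mod 2: every variable appears an even number of times on the left, so the left side is 0.
But the right sides sum to 1 (mod 2). 0 ≠ 1 — the system is inconsistent.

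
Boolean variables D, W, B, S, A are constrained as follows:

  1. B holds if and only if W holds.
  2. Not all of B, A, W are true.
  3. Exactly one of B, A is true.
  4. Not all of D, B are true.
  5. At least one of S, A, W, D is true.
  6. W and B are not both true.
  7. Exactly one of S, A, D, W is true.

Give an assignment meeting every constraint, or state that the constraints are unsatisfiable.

D = False, W = False, B = False, S = False, A = True

  (1) B=F, W=F — same ✓
  (2) {B, A, W}: 1/3 true — not all ✓
  (3) {B, A}: 1 true — exactly one ✓
  (4) {D, B}: 0/2 true — not all ✓
  (5) {S, A, W, D}: 1 true — at least one ✓
  (6) W=F, B=F — not both ✓
  (7) {S, A, D, W}: 1 true — exactly one ✓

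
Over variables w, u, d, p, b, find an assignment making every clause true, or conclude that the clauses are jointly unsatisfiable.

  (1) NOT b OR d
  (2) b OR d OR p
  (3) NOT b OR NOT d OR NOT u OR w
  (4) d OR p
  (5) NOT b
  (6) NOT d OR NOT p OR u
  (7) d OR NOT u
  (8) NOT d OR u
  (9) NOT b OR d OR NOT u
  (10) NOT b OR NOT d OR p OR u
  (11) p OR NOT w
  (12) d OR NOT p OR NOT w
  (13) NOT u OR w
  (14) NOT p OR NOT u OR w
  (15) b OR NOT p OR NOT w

w = False, u = False, d = False, p = True, b = False

Unit clause (NOT b) forces b = False.
Set w = False.
  then (NOT u OR w) forces u = False.
  then (NOT d OR u) forces d = False.
  then (b OR d OR p) forces p = True.
All clauses satisfied.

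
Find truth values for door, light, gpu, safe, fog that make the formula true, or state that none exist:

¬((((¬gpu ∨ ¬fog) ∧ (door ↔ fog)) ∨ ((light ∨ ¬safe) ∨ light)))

door = False, light = False, gpu = False, safe = True, fog = True

  ¬((((¬gpu ∨ ¬fog) ∧ (door ↔ fog)) ∨ ((light ∨ ¬safe) ∨ light))) = True
    ((¬gpu ∨ ¬fog) ∧ (door ↔ fog)) ∨ ((light ∨ ¬safe) ∨ light) = False
      (¬gpu ∨ ¬fog) ∧ (door ↔ fog) = False
        ¬gpu ∨ ¬fog = True
          ¬gpu = True
          ¬fog = False
        door ↔ fog = False
      (light ∨ ¬safe) ∨ light = False
        light ∨ ¬safe = False
          ¬safe = False
The formula evaluates to True.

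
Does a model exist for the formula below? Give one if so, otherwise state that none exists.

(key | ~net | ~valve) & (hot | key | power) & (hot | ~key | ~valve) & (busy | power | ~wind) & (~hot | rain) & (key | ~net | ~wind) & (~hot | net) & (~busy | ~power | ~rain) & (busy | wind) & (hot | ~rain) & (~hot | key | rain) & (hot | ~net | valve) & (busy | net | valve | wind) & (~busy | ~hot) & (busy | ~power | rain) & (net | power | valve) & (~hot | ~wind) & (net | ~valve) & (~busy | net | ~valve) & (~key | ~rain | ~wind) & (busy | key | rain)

Try busy = False:
  (busy | wind) forces wind = True.
  (busy | power | ~wind) forces power = True.
  (busy | ~power | rain) forces rain = True.
  (hot | ~rain) forces hot = True.
  clause (~hot | ~wind) is falsified — backtrack.
So busy = True.
  then (~busy | ~hot) forces hot = False.
  then (hot | ~rain) forces rain = False.
Set power = True.
Set wind = True.
Set valve = False.
  then (hot | ~net | valve) forces net = False.
Set key = True.
All clauses satisfied.

busy = True, power = True, wind = True, valve = False, hot = False, rain = False, net = False, key = True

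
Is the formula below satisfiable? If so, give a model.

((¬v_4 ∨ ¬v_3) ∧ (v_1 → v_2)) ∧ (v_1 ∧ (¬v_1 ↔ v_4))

v_1: True; v_2: True; v_3: False; v_4: False

  (¬v_4 ∨ ¬v_3) ∧ (v_1 → v_2) = True
    ¬v_4 ∨ ¬v_3 = True
      ¬v_4 = True
      ¬v_3 = True
    v_1 → v_2 = True
  v_1 ∧ (¬v_1 ↔ v_4) = True
    ¬v_1 ↔ v_4 = True
      ¬v_1 = False
Both conjuncts True, so the formula holds.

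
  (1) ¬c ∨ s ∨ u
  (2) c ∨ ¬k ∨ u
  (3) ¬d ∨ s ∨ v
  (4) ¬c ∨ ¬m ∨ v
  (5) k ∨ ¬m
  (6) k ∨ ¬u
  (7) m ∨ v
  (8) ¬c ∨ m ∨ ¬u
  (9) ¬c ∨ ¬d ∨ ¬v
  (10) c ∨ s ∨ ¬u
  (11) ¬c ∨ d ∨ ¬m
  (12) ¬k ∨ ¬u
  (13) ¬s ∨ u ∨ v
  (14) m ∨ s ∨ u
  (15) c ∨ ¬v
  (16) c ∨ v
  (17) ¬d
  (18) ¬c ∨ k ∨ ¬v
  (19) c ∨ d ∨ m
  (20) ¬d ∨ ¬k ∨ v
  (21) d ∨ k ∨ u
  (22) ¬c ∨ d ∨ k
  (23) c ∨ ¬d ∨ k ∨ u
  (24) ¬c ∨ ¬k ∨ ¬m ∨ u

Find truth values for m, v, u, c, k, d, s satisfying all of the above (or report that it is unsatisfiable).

m = False, v = True, u = False, c = True, k = True, d = False, s = True

Unit clause (¬d) forces d = False.
Set m = False.
  then (m ∨ v) forces v = True.
  then (c ∨ ¬v) forces c = True.
  then (¬c ∨ k ∨ ¬v) forces k = True.
  then (¬c ∨ m ∨ ¬u) forces u = False.
  then (m ∨ s ∨ u) forces s = True.
All clauses satisfied.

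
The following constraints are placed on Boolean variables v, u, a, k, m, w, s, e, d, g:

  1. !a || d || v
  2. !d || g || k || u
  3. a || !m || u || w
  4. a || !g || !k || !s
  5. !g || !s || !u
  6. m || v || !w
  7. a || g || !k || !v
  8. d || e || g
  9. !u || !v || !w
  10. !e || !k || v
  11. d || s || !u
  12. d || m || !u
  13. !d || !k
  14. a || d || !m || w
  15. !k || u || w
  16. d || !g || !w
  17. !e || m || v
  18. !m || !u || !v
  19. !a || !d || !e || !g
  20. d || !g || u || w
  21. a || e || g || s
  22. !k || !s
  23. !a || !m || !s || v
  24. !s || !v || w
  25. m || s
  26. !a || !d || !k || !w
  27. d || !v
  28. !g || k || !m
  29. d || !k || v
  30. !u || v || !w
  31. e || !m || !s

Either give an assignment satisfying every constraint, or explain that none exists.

Set v = True.
  then (d || !v) forces d = True.
  then (!d || !k) forces k = False.
Set u = False.
  then (!d || g || k || u) forces g = True.
  then (!g || k || !m) forces m = False.
  then (m || s) forces s = True.
  then (!s || !v || w) forces w = True.
Set a = True.
  then (!a || !d || !e || !g) forces e = False.
All clauses satisfied.

v = True, u = False, a = True, k = False, m = False, w = True, s = True, e = False, d = True, g = True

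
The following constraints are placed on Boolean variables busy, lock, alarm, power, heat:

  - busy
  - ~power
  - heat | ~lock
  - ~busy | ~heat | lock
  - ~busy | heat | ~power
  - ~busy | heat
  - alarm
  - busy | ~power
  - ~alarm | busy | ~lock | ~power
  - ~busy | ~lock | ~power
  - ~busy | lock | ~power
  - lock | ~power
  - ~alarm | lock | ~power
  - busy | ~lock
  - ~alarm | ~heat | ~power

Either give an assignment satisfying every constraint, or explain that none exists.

busy = True, lock = True, alarm = True, power = False, heat = True

Unit clause (busy) forces busy = True.
Unit clause (~power) forces power = False.
In (~busy | heat) only heat is left, so heat = True.
Unit clause (alarm) forces alarm = True.
In (~busy | ~heat | lock) only lock is left, so lock = True.
All clauses satisfied.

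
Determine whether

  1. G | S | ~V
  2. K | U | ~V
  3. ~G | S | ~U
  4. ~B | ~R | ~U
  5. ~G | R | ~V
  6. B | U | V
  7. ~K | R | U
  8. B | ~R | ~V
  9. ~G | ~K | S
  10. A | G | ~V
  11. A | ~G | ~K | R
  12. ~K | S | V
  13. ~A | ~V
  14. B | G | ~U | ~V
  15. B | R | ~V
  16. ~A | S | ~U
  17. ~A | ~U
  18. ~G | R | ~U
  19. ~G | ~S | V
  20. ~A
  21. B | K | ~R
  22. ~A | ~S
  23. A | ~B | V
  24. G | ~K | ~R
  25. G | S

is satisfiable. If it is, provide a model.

Unit clause (~A) forces A = False.
Set R = False.
Try U = False:
  (~K | R | U) forces K = False.
  (K | U | ~V) forces V = False.
  (B | U | V) forces B = True.
  clause (A | ~B | V) is falsified — backtrack.
So U = True.
  then (~G | R | ~U) forces G = False.
  then (G | S) forces S = True.
  then (A | G | ~V) forces V = False.
  then (A | ~B | V) forces B = False.
Set K = True.
All clauses satisfied.

A=F, R=F, U=T, K=T, G=F, S=T, V=F, B=F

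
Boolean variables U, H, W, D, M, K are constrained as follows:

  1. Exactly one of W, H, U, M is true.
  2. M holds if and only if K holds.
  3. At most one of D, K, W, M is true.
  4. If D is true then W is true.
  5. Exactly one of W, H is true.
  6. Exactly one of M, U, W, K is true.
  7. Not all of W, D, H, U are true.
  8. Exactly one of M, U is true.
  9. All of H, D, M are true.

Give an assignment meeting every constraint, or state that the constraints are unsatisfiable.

Case K = True:
  (2) with K=T forces M = True.
  Constraint (3) is violated (K=T, M=T) — contradiction.
Case K = False:
  (2) with K=F forces M = False.
  Constraint (9) is violated (M=F) — contradiction.
Both cases fail — unsatisfiable.

UNSATISFIABLE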